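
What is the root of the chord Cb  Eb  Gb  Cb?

Reordering Cb, Eb, Gb into stacked thirds gives Cb–Eb–Gb; the bottom of that stack, Cb, is the root.

Cb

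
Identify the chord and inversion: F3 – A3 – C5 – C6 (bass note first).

F major, root position

Reducing to letter names: F, A, C. These stack in thirds as F–A–C — an F major triad.
F is the root of F major; root in the bass means root position (figured bass 5/3).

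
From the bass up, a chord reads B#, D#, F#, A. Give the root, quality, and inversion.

B# diminished seventh, root position

The pitch classes B#, D#, F#, A arrange in thirds as B#–D#–F#–A: a B# diminished seventh chord.
With the root (B#) in the bass, the chord is in root position (figured bass 7).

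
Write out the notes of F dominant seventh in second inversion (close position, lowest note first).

C, Eb, F, A

Spelling F dominant seventh: F–A–C–Eb. In second inversion the fifth is bass, giving C, Eb, F, A from the bottom.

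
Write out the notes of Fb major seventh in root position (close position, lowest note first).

Fb, Ab, Cb, Eb

Fb major seventh is Fb–Ab–Cb–Eb. Root position puts the root (Fb) in the bass, with the remaining tones above: Fb, Ab, Cb, Eb.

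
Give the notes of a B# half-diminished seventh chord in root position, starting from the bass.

The chord tones are B#–D#–F#–A#. With the root (B#) lowest for root position: B#, D#, F#, A#.

B#, D#, F#, A#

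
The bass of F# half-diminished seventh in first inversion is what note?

In first inversion the third is lowest. For F# half-diminished seventh (F#–A–C–E) that is A.

A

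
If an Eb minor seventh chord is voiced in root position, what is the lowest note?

Eb minor seventh is Eb–Gb–Bb–Db. Root position places the root in the bass: Eb.

Eb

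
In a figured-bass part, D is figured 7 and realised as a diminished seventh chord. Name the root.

The figures 7 mean the root of the chord is in the bass. If D is the root of a diminished seventh chord, the root is D (chord tones D–F–Ab–Cb).

D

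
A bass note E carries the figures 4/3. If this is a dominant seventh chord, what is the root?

A

The figures 4/3 mean the fifth of the chord is in the bass. If E is the fifth of a dominant seventh chord, the root is A (chord tones A–C#–E–G).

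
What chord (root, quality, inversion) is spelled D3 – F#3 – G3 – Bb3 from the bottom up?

The pitch classes D, F#, G, Bb arrange in thirds as G–Bb–D–F#: a G minor-major seventh chord.
The lowest note is D, the fifth of the chord, so this is second inversion (figured bass 4/3).

G minor-major seventh, second inversion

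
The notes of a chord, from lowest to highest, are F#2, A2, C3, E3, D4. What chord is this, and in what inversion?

The distinct note names are F#, A, C, E, D. Stacked in thirds they read D–F#–A–C–E, which is a dominant ninth chord on D.
The lowest note is F#, the third of the chord, so this is first inversion.

D dominant ninth, first inversion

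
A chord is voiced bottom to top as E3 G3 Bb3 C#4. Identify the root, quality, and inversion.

Reducing to letter names: E, G, Bb, C#. These stack in thirds as C#–E–G–Bb — a C# diminished seventh chord.
E is the third of C# diminished seventh; third in the bass means first inversion (figured bass 6/5).

C# diminished seventh, first inversion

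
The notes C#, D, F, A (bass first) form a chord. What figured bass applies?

The notes C#, D, F, A stack in thirds as D–F–A–C# — a D minor-major seventh chord. The bass C# is the seventh, so this is third inversion: figured 4/2.

4/2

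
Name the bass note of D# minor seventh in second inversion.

In second inversion the fifth is lowest. For D# minor seventh (D#–F#–A#–C#) that is A#.

A#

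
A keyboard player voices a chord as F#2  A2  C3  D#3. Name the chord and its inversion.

The pitch classes F#, A, C, D# arrange in thirds as D#–F#–A–C: a D# diminished seventh chord.
With the third (F#) in the bass, the chord is in first inversion (figured bass 6/5).

D# diminished seventh, first inversion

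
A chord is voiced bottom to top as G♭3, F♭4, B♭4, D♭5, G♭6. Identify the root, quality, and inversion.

Reducing to letter names: Gb, Fb, Bb, Db. These stack in thirds as Gb–Bb–Db–Fb — a Gb dominant seventh chord.
With the root (Gb) in the bass, the chord is in root position (figured bass 7).

Gb dominant seventh, root position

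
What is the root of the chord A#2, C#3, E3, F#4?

Reordering A#, C#, E, F# into stacked thirds gives F#–A#–C#–E; the bottom of that stack, F#, is the root.

F#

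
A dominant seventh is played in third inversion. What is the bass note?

In third inversion the seventh is lowest. For A dominant seventh (A–C#–E–G) that is G.

G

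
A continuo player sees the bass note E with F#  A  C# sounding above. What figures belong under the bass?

4/2

The notes E, F#, A, C# stack in thirds as F#–A–C#–E — an F# minor seventh chord. The bass E is the seventh, so this is third inversion: figured 4/2.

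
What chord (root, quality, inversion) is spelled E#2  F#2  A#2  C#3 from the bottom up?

F# major seventh, third inversion

The distinct note names are E#, F#, A#, C#. Stacked in thirds they read F#–A#–C#–E#, which is a major seventh chord on F#.
With the seventh (E#) in the bass, the chord is in third inversion (figured bass 4/2).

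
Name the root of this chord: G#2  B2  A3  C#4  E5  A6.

G#, B, A, C#, E are the tones of an A major ninth chord (A–C#–E–G#–B), making A the root.

A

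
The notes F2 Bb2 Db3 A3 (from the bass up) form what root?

Bb

The distinct letter names are F, Bb, Db, A. Arranged as a stack of thirds they read Bb–Db–F–A, so Bb is the root (a Bb minor-major seventh chord).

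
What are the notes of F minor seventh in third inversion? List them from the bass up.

Spelling F minor seventh: F–Ab–C–Eb. In third inversion the seventh is bass, giving Eb, F, Ab, C from the bottom.

Eb, F, Ab, C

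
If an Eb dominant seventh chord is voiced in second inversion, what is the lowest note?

Bb

In second inversion the fifth is lowest. For Eb dominant seventh (Eb–G–Bb–Db) that is Bb.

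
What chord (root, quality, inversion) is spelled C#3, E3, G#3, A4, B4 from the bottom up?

A major ninth, first inversion

The pitch classes C#, E, G#, A, B arrange in thirds as A–C#–E–G#–B: an A major ninth chord.
C# is the third of A major ninth; third in the bass means first inversion.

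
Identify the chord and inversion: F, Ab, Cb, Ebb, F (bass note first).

F diminished seventh, root position

Reducing to letter names: F, Ab, Cb, Ebb. These stack in thirds as F–Ab–Cb–Ebb — an F diminished seventh chord.
The lowest note is F, the root of the chord, so this is root position (figured bass 7).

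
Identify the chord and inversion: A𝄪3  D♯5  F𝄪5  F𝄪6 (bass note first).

D# augmented, second inversion

Reducing to letter names: A##, D#, F##. These stack in thirds as D#–F##–A## — a D# augmented triad.
A## is the fifth of D# augmented; fifth in the bass means second inversion (figured bass 6/4).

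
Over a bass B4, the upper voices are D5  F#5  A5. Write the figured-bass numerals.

7

The notes B, D, F#, A stack in thirds as B–D–F#–A — a B minor seventh chord. The bass B is the root, so this is root position: figured 7.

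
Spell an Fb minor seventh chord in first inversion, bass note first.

Abb, Cb, Ebb, Fb

Fb minor seventh is Fb–Abb–Cb–Ebb. First inversion puts the third (Abb) in the bass, with the remaining tones above: Abb, Cb, Ebb, Fb.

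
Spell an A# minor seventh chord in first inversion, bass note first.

C#, E#, G#, A#

A# minor seventh is A#–C#–E#–G#. First inversion puts the third (C#) in the bass, with the remaining tones above: C#, E#, G#, A#.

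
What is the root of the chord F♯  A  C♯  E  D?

D

The distinct letter names are F#, A, C#, E, D. Arranged as a stack of thirds they read D–F#–A–C#–E, so D is the root (a D major ninth chord).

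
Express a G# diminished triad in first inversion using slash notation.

G#dim/B

First inversion of G# diminished has the third (B) in the bass. As a slash chord: G#dim/B.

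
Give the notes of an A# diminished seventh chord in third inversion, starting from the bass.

Spelling A# diminished seventh: A#–C#–E–G. In third inversion the seventh is bass, giving G, A#, C#, E from the bottom.

G, A#, C#, E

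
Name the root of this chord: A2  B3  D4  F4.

B

Reordering A, B, D, F into stacked thirds gives B–D–F–A; the bottom of that stack, B, is the root.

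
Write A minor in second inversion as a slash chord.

Second inversion of A minor has the fifth (E) in the bass. As a slash chord: Am/E.

Am/E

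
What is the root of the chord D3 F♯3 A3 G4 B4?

The distinct letter names are D, F#, A, G, B. Arranged as a stack of thirds they read G–B–D–F#–A, so G is the root (a G major ninth chord).

G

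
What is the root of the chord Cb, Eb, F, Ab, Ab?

F

Reordering Cb, Eb, F, Ab into stacked thirds gives F–Ab–Cb–Eb; the bottom of that stack, F, is the root.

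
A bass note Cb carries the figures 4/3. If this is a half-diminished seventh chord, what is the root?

The figures 4/3 mean the fifth of the chord is in the bass. If Cb is the fifth of a half-diminished seventh chord, the root is F (chord tones F–Ab–Cb–Eb).

F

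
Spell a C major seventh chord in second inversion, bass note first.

G, B, C, E

C major seventh is C–E–G–B. Second inversion puts the fifth (G) in the bass, with the remaining tones above: G, B, C, E.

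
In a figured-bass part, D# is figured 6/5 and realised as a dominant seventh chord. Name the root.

The figures 6/5 mean the third of the chord is in the bass. If D# is the third of a dominant seventh chord, the root is B (chord tones B–D#–F#–A).

B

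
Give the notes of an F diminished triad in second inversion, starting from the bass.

Cb, F, Ab

Spelling F diminished: F–Ab–Cb. In second inversion the fifth is bass, giving Cb, F, Ab from the bottom.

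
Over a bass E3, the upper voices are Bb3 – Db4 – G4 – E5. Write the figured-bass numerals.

The notes E, Bb, Db, G stack in thirds as E–G–Bb–Db — an E diminished seventh chord. The bass E is the root, so this is root position: figured 7.

7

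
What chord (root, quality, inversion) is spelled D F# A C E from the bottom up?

The pitch classes D, F#, A, C, E arrange in thirds as D–F#–A–C–E: a D dominant ninth chord.
D is the root of D dominant ninth; root in the bass means root position.

D dominant ninth, root position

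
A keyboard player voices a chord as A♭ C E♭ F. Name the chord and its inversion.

The distinct note names are Ab, C, Eb, F. Stacked in thirds they read F–Ab–C–Eb, which is a minor seventh chord on F.
Ab is the third of F minor seventh; third in the bass means first inversion (figured bass 6/5).

F minor seventh, first inversion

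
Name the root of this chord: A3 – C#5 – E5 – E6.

Reordering A, C#, E into stacked thirds gives A–C#–E; the bottom of that stack, A, is the root.

A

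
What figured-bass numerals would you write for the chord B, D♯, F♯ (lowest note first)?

The notes B, D#, F# stack in thirds as B–D#–F# — a B major triad. The bass B is the root, so this is root position: figured 5/3.

5/3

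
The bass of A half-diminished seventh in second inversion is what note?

Eb

The fifth of A half-diminished seventh (A–C–Eb–G) is Eb; that is the bass in second inversion.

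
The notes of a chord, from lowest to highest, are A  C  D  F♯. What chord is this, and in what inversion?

The distinct note names are A, C, D, F#. Stacked in thirds they read D–F#–A–C, which is a dominant seventh chord on D.
With the fifth (A) in the bass, the chord is in second inversion (figured bass 4/3).

D dominant seventh, second inversion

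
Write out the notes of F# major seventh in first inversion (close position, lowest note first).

The chord tones are F#–A#–C#–E#. With the third (A#) lowest for first inversion: A#, C#, E#, F#.

A#, C#, E#, F#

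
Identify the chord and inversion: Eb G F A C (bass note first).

F dominant ninth, third inversion

Reducing to letter names: Eb, G, F, A, C. These stack in thirds as F–A–C–Eb–G — an F dominant ninth chord.
The lowest note is Eb, the seventh of the chord, so this is third inversion.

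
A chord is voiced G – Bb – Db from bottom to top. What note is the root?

G

The distinct letter names are G, Bb, Db. Arranged as a stack of thirds they read G–Bb–Db, so G is the root (a G diminished triad).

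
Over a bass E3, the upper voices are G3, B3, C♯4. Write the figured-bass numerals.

6/5

The notes E, G, B, C# stack in thirds as C#–E–G–B — a C# half-diminished seventh chord. The bass E is the third, so this is first inversion: figured 6/5.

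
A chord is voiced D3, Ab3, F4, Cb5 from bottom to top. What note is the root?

The distinct letter names are D, Ab, F, Cb. Arranged as a stack of thirds they read D–F–Ab–Cb, so D is the root (a D diminished seventh chord).

D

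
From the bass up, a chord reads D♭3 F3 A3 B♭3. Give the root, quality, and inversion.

The pitch classes Db, F, A, Bb arrange in thirds as Bb–Db–F–A: a Bb minor-major seventh chord.
Db is the third of Bb minor-major seventh; third in the bass means first inversion (figured bass 6/5).

Bb minor-major seventh, first inversion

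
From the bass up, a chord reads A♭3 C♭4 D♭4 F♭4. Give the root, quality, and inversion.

Db minor seventh, second inversion

The distinct note names are Ab, Cb, Db, Fb. Stacked in thirds they read Db–Fb–Ab–Cb, which is a minor seventh chord on Db.
With the fifth (Ab) in the bass, the chord is in second inversion (figured bass 4/3).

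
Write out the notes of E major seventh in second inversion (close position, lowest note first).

B, D#, E, G#

E major seventh is E–G#–B–D#. Second inversion puts the fifth (B) in the bass, with the remaining tones above: B, D#, E, G#.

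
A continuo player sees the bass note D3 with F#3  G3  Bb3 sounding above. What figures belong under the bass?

The notes D, F#, G, Bb stack in thirds as G–Bb–D–F# — a G minor-major seventh chord. The bass D is the fifth, so this is second inversion: figured 4/3.

4/3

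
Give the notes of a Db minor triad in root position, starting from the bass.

Spelling Db minor: Db–Fb–Ab. In root position the root is bass, giving Db, Fb, Ab from the bottom.

Db, Fb, Ab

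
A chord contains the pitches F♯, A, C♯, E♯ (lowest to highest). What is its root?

F#

Reordering F#, A, C#, E# into stacked thirds gives F#–A–C#–E#; the bottom of that stack, F#, is the root.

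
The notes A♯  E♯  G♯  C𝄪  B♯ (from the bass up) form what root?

A#, E#, G#, C##, B# are the tones of an A# dominant ninth chord (A#–C##–E#–G#–B#), making A# the root.

A#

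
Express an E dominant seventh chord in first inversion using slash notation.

E7/G#

First inversion of E dominant seventh has the third (G#) in the bass. As a slash chord: E7/G#.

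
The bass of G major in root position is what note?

The root of G major (G–B–D) is G; that is the bass in root position.

G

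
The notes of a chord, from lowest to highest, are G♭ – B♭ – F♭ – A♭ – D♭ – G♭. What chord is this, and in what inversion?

Gb dominant ninth, root position

The distinct note names are Gb, Bb, Fb, Ab, Db. Stacked in thirds they read Gb–Bb–Db–Fb–Ab, which is a dominant ninth chord on Gb.
The lowest note is Gb, the root of the chord, so this is root position.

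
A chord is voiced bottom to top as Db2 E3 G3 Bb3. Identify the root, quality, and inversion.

E diminished seventh, third inversion

Reducing to letter names: Db, E, G, Bb. These stack in thirds as E–G–Bb–Db — an E diminished seventh chord.
With the seventh (Db) in the bass, the chord is in third inversion (figured bass 4/2).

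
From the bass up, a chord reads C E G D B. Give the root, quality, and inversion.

The pitch classes C, E, G, D, B arrange in thirds as C–E–G–B–D: a C major ninth chord.
The lowest note is C, the root of the chord, so this is root position.

C major ninth, root position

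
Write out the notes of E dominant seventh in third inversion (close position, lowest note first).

D, E, G#, B

The chord tones are E–G#–B–D. With the seventh (D) lowest for third inversion: D, E, G#, B.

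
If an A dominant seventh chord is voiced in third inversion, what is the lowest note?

In third inversion the seventh is lowest. For A dominant seventh (A–C#–E–G) that is G.

G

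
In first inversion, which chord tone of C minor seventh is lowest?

The third of C minor seventh (C–Eb–G–Bb) is Eb; that is the bass in first inversion.

Eb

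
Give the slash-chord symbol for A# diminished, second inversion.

A#dim/E

Second inversion of A# diminished has the fifth (E) in the bass. As a slash chord: A#dim/E.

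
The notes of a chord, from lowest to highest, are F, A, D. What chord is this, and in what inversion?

D minor, first inversion

The distinct note names are F, A, D. Stacked in thirds they read D–F–A, which is a minor triad on D.
F is the third of D minor; third in the bass means first inversion (figured bass 6).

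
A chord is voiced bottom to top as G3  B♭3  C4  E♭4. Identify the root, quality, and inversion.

C minor seventh, second inversion

The pitch classes G, Bb, C, Eb arrange in thirds as C–Eb–G–Bb: a C minor seventh chord.
The lowest note is G, the fifth of the chord, so this is second inversion (figured bass 4/3).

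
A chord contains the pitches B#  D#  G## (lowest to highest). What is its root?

B#, D#, G## are the tones of a G## diminished triad (G##–B#–D#), making G## the root.

G##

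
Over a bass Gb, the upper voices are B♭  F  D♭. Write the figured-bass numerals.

7

The notes Gb, Bb, F, Db stack in thirds as Gb–Bb–Db–F — a Gb major seventh chord. The bass Gb is the root, so this is root position: figured 7.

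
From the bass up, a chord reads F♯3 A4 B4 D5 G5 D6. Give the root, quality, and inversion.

G major ninth, third inversion

The distinct note names are F#, A, B, D, G. Stacked in thirds they read G–B–D–F#–A, which is a major ninth chord on G.
F# is the seventh of G major ninth; seventh in the bass means third inversion.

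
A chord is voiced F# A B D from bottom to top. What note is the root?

B

The distinct letter names are F#, A, B, D. Arranged as a stack of thirds they read B–D–F#–A, so B is the root (a B minor seventh chord).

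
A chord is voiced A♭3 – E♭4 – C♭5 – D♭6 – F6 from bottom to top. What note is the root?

Reordering Ab, Eb, Cb, Db, F into stacked thirds gives Db–F–Ab–Cb–Eb; the bottom of that stack, Db, is the root.

Db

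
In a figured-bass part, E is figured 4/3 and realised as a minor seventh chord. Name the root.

The figures 4/3 mean the fifth of the chord is in the bass. If E is the fifth of a minor seventh chord, the root is A (chord tones A–C–E–G).

A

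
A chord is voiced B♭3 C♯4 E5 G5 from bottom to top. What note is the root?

The distinct letter names are Bb, C#, E, G. Arranged as a stack of thirds they read C#–E–G–Bb, so C# is the root (a C# diminished seventh chord).

C#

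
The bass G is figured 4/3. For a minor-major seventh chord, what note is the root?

The figures 4/3 mean the fifth of the chord is in the bass. If G is the fifth of a minor-major seventh chord, the root is C (chord tones C–Eb–G–B).

C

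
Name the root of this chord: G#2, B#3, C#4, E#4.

C#

G#, B#, C#, E# are the tones of a C# major seventh chord (C#–E#–G#–B#), making C# the root.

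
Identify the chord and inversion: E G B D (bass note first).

Reducing to letter names: E, G, B, D. These stack in thirds as E–G–B–D — an E minor seventh chord.
The lowest note is E, the root of the chord, so this is root position (figured bass 7).

E minor seventh, root position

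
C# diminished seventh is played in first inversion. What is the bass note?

The third of C# diminished seventh (C#–E–G–Bb) is E; that is the bass in first inversion.

E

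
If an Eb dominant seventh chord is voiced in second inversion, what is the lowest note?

The fifth of Eb dominant seventh (Eb–G–Bb–Db) is Bb; that is the bass in second inversion.

Bb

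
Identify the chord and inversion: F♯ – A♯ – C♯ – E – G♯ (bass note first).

F# dominant ninth, root position

Reducing to letter names: F#, A#, C#, E, G#. These stack in thirds as F#–A#–C#–E–G# — an F# dominant ninth chord.
The lowest note is F#, the root of the chord, so this is root position.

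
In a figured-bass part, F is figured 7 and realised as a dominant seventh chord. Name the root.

The figures 7 mean the root of the chord is in the bass. If F is the root of a dominant seventh chord, the root is F (chord tones F–A–C–Eb).

F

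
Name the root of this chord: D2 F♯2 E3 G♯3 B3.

E

Reordering D, F#, E, G#, B into stacked thirds gives E–G#–B–D–F#; the bottom of that stack, E, is the root.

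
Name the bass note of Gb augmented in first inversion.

The third of Gb augmented (Gb–Bb–D) is Bb; that is the bass in first inversion.

Bb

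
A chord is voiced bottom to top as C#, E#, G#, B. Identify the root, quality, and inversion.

C# dominant seventh, root position

Reducing to letter names: C#, E#, G#, B. These stack in thirds as C#–E#–G#–B — a C# dominant seventh chord.
The lowest note is C#, the root of the chord, so this is root position (figured bass 7).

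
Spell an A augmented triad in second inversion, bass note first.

Spelling A augmented: A–C#–E#. In second inversion the fifth is bass, giving E#, A, C# from the bottom.

E#, A, C#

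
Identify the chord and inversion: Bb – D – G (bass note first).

G minor, first inversion

The distinct note names are Bb, D, G. Stacked in thirds they read G–Bb–D, which is a minor triad on G.
Bb is the third of G minor; third in the bass means first inversion (figured bass 6).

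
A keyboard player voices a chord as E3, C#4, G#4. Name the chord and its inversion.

C# minor, first inversion

The pitch classes E, C#, G# arrange in thirds as C#–E–G#: a C# minor triad.
The lowest note is E, the third of the chord, so this is first inversion (figured bass 6).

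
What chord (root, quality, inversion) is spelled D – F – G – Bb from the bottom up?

The distinct note names are D, F, G, Bb. Stacked in thirds they read G–Bb–D–F, which is a minor seventh chord on G.
D is the fifth of G minor seventh; fifth in the bass means second inversion (figured bass 4/3).

G minor seventh, second inversion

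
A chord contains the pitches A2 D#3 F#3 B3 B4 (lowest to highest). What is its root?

The distinct letter names are A, D#, F#, B. Arranged as a stack of thirds they read B–D#–F#–A, so B is the root (a B dominant seventh chord).

B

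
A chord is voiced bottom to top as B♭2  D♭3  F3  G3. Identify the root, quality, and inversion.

Reducing to letter names: Bb, Db, F, G. These stack in thirds as G–Bb–Db–F — a G half-diminished seventh chord.
Bb is the third of G half-diminished seventh; third in the bass means first inversion (figured bass 6/5).

G half-diminished seventh, first inversion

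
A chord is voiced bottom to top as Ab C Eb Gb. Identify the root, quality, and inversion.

Ab dominant seventh, root position

The distinct note names are Ab, C, Eb, Gb. Stacked in thirds they read Ab–C–Eb–Gb, which is a dominant seventh chord on Ab.
Ab is the root of Ab dominant seventh; root in the bass means root position (figured bass 7).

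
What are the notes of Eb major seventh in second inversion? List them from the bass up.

Eb major seventh is Eb–G–Bb–D. Second inversion puts the fifth (Bb) in the bass, with the remaining tones above: Bb, D, Eb, G.

Bb, D, Eb, G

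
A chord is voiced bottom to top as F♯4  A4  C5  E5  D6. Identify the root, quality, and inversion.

D dominant ninth, first inversion

The pitch classes F#, A, C, E, D arrange in thirds as D–F#–A–C–E: a D dominant ninth chord.
With the third (F#) in the bass, the chord is in first inversion.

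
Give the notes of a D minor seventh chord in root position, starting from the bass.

D, F, A, C

Spelling D minor seventh: D–F–A–C. In root position the root is bass, giving D, F, A, C from the bottom.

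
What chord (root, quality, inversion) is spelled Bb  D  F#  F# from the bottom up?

Reducing to letter names: Bb, D, F#. These stack in thirds as Bb–D–F# — a Bb augmented triad.
The lowest note is Bb, the root of the chord, so this is root position (figured bass 5/3).

Bb augmented, root position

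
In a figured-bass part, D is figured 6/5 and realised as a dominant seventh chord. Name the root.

The figures 6/5 mean the third of the chord is in the bass. If D is the third of a dominant seventh chord, the root is Bb (chord tones Bb–D–F–Ab).

Bb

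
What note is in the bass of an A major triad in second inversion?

E

A major is A–C#–E. Second inversion places the fifth in the bass: E.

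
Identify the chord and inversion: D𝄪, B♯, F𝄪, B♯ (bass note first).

B# major, first inversion

The pitch classes D##, B#, F## arrange in thirds as B#–D##–F##: a B# major triad.
D## is the third of B# major; third in the bass means first inversion (figured bass 6).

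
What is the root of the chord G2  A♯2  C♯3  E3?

A#

The distinct letter names are G, A#, C#, E. Arranged as a stack of thirds they read A#–C#–E–G, so A# is the root (an A# diminished seventh chord).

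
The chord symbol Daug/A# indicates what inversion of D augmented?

Daug/A# means D augmented with A# in the bass. A# is the fifth of D augmented (D–F#–A#), so this is second inversion.

second inversion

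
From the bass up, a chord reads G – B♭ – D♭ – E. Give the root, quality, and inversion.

E diminished seventh, first inversion

The pitch classes G, Bb, Db, E arrange in thirds as E–G–Bb–Db: an E diminished seventh chord.
The lowest note is G, the third of the chord, so this is first inversion (figured bass 6/5).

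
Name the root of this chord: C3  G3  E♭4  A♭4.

Ab

The distinct letter names are C, G, Eb, Ab. Arranged as a stack of thirds they read Ab–C–Eb–G, so Ab is the root (an Ab major seventh chord).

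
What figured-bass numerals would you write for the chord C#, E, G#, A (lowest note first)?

6/5

The notes C#, E, G#, A stack in thirds as A–C#–E–G# — an A major seventh chord. The bass C# is the third, so this is first inversion: figured 6/5.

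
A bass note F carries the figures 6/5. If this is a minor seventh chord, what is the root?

D

The figures 6/5 mean the third of the chord is in the bass. If F is the third of a minor seventh chord, the root is D (chord tones D–F–A–C).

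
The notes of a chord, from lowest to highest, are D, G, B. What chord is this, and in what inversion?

G major, second inversion

Reducing to letter names: D, G, B. These stack in thirds as G–B–D — a G major triad.
With the fifth (D) in the bass, the chord is in second inversion (figured bass 6/4).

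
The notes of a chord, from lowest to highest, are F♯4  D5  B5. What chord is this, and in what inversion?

B minor, second inversion

The distinct note names are F#, D, B. Stacked in thirds they read B–D–F#, which is a minor triad on B.
With the fifth (F#) in the bass, the chord is in second inversion (figured bass 6/4).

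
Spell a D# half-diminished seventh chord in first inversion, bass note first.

The chord tones are D#–F#–A–C#. With the third (F#) lowest for first inversion: F#, A, C#, D#.

F#, A, C#, D#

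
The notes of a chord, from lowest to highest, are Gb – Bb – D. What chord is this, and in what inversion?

Gb augmented, root position

The distinct note names are Gb, Bb, D. Stacked in thirds they read Gb–Bb–D, which is an augmented triad on Gb.
With the root (Gb) in the bass, the chord is in root position (figured bass 5/3).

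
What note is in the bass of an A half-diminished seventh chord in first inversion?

C

In first inversion the third is lowest. For A half-diminished seventh (A–C–Eb–G) that is C.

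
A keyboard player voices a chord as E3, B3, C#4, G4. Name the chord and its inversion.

The pitch classes E, B, C#, G arrange in thirds as C#–E–G–B: a C# half-diminished seventh chord.
The lowest note is E, the third of the chord, so this is first inversion (figured bass 6/5).

C# half-diminished seventh, first inversion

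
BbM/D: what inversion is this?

BbM/D means Bb major with D in the bass. D is the third of Bb major (Bb–D–F), so this is first inversion.

first inversion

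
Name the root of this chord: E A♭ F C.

F

Reordering E, Ab, F, C into stacked thirds gives F–Ab–C–E; the bottom of that stack, F, is the root.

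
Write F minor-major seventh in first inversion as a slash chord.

Fm(maj7)/Ab

First inversion of F minor-major seventh has the third (Ab) in the bass. As a slash chord: Fm(maj7)/Ab.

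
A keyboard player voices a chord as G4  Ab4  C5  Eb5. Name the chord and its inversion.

Ab major seventh, third inversion

The distinct note names are G, Ab, C, Eb. Stacked in thirds they read Ab–C–Eb–G, which is a major seventh chord on Ab.
The lowest note is G, the seventh of the chord, so this is third inversion (figured bass 4/2).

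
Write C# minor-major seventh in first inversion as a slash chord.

First inversion of C# minor-major seventh has the third (E) in the bass. As a slash chord: C#m(maj7)/E.

C#m(maj7)/E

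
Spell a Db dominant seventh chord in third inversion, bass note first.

Cb, Db, F, Ab

The chord tones are Db–F–Ab–Cb. With the seventh (Cb) lowest for third inversion: Cb, Db, F, Ab.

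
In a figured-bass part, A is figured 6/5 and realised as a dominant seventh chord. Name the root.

F

The figures 6/5 mean the third of the chord is in the bass. If A is the third of a dominant seventh chord, the root is F (chord tones F–A–C–Eb).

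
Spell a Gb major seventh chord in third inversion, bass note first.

F, Gb, Bb, Db

Gb major seventh is Gb–Bb–Db–F. Third inversion puts the seventh (F) in the bass, with the remaining tones above: F, Gb, Bb, Db.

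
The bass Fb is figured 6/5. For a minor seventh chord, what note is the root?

The figures 6/5 mean the third of the chord is in the bass. If Fb is the third of a minor seventh chord, the root is Db (chord tones Db–Fb–Ab–Cb).

Db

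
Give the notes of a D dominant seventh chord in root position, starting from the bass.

D, F#, A, C

The chord tones are D–F#–A–C. With the root (D) lowest for root position: D, F#, A, C.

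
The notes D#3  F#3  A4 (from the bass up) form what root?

D#

Reordering D#, F#, A into stacked thirds gives D#–F#–A; the bottom of that stack, D#, is the root.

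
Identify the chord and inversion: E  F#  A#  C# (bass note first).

F# dominant seventh, third inversion

Reducing to letter names: E, F#, A#, C#. These stack in thirds as F#–A#–C#–E — an F# dominant seventh chord.
E is the seventh of F# dominant seventh; seventh in the bass means third inversion (figured bass 4/2).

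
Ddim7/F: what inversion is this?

first inversion

Ddim7/F means D diminished seventh with F in the bass. F is the third of D diminished seventh (D–F–Ab–Cb), so this is first inversion.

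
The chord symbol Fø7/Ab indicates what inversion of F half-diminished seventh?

first inversion

Fø7/Ab means F half-diminished seventh with Ab in the bass. Ab is the third of F half-diminished seventh (F–Ab–Cb–Eb), so this is first inversion.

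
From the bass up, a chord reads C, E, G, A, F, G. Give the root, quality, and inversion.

Reducing to letter names: C, E, G, A, F. These stack in thirds as F–A–C–E–G — an F major ninth chord.
With the fifth (C) in the bass, the chord is in second inversion.

F major ninth, second inversion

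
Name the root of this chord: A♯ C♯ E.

A#, C#, E are the tones of an A# diminished triad (A#–C#–E), making A# the root.

A#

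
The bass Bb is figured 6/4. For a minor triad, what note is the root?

The figures 6/4 mean the fifth of the chord is in the bass. If Bb is the fifth of a minor triad, the root is Eb (chord tones Eb–Gb–Bb).

Eb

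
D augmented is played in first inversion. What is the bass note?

F#

The third of D augmented (D–F#–A#) is F#; that is the bass in first inversion.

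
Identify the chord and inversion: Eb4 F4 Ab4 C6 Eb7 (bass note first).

The distinct note names are Eb, F, Ab, C. Stacked in thirds they read F–Ab–C–Eb, which is a minor seventh chord on F.
With the seventh (Eb) in the bass, the chord is in third inversion (figured bass 4/2).

F minor seventh, third inversion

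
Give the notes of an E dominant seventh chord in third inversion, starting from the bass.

E dominant seventh is E–G#–B–D. Third inversion puts the seventh (D) in the bass, with the remaining tones above: D, E, G#, B.

D, E, G#, B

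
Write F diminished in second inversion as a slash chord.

Fdim/Cb

Second inversion of F diminished has the fifth (Cb) in the bass. As a slash chord: Fdim/Cb.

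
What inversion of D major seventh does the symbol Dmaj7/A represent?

second inversion

Dmaj7/A means D major seventh with A in the bass. A is the fifth of D major seventh (D–F#–A–C#), so this is second inversion.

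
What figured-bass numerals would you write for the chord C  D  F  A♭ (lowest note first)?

The notes C, D, F, Ab stack in thirds as D–F–Ab–C — a D half-diminished seventh chord. The bass C is the seventh, so this is third inversion: figured 4/2.

4/2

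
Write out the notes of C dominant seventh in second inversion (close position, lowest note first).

G, Bb, C, E

Spelling C dominant seventh: C–E–G–Bb. In second inversion the fifth is bass, giving G, Bb, C, E from the bottom.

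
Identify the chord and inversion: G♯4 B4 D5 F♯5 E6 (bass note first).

E dominant ninth, first inversion

The distinct note names are G#, B, D, F#, E. Stacked in thirds they read E–G#–B–D–F#, which is a dominant ninth chord on E.
G# is the third of E dominant ninth; third in the bass means first inversion.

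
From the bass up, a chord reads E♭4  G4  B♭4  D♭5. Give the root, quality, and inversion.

The pitch classes Eb, G, Bb, Db arrange in thirds as Eb–G–Bb–Db: an Eb dominant seventh chord.
Eb is the root of Eb dominant seventh; root in the bass means root position (figured bass 7).

Eb dominant seventh, root position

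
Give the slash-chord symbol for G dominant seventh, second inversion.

Second inversion of G dominant seventh has the fifth (D) in the bass. As a slash chord: G7/D.

G7/D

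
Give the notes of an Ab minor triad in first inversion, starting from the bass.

Cb, Eb, Ab

Spelling Ab minor: Ab–Cb–Eb. In first inversion the third is bass, giving Cb, Eb, Ab from the bottom.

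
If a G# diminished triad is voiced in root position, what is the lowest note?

G#

In root position the root is lowest. For G# diminished (G#–B–D) that is G#.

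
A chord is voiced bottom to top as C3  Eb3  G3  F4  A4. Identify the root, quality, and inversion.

Reducing to letter names: C, Eb, G, F, A. These stack in thirds as F–A–C–Eb–G — an F dominant ninth chord.
C is the fifth of F dominant ninth; fifth in the bass means second inversion.

F dominant ninth, second inversion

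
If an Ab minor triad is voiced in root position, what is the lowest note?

Ab

The root of Ab minor (Ab–Cb–Eb) is Ab; that is the bass in root position.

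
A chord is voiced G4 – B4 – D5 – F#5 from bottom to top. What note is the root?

G, B, D, F# are the tones of a G major seventh chord (G–B–D–F#), making G the root.

G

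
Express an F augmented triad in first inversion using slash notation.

Faug/A

First inversion of F augmented has the third (A) in the bass. As a slash chord: Faug/A.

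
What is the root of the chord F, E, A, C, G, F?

F

Reordering F, E, A, C, G into stacked thirds gives F–A–C–E–G; the bottom of that stack, F, is the root.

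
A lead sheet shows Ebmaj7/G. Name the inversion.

first inversion

Ebmaj7/G means Eb major seventh with G in the bass. G is the third of Eb major seventh (Eb–G–Bb–D), so this is first inversion.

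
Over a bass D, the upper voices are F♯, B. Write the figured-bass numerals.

6

The notes D, F#, B stack in thirds as B–D–F# — a B minor triad. The bass D is the third, so this is first inversion: figured 6.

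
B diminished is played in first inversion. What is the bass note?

B diminished is B–D–F. First inversion places the third in the bass: D.

D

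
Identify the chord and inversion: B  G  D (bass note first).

G major, first inversion

The pitch classes B, G, D arrange in thirds as G–B–D: a G major triad.
The lowest note is B, the third of the chord, so this is first inversion (figured bass 6).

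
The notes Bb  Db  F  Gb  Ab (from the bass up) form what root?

Reordering Bb, Db, F, Gb, Ab into stacked thirds gives Gb–Bb–Db–F–Ab; the bottom of that stack, Gb, is the root.

Gb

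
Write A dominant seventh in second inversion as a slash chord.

A7/E

Second inversion of A dominant seventh has the fifth (E) in the bass. As a slash chord: A7/E.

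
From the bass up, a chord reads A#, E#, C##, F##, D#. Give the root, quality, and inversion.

The distinct note names are A#, E#, C##, F##, D#. Stacked in thirds they read D#–F##–A#–C##–E#, which is a major ninth chord on D#.
With the fifth (A#) in the bass, the chord is in second inversion.

D# major ninth, second inversion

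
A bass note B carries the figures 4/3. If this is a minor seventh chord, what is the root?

The figures 4/3 mean the fifth of the chord is in the bass. If B is the fifth of a minor seventh chord, the root is E (chord tones E–G–B–D).

E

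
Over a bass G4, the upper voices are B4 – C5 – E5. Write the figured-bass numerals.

4/3

The notes G, B, C, E stack in thirds as C–E–G–B — a C major seventh chord. The bass G is the fifth, so this is second inversion: figured 4/3.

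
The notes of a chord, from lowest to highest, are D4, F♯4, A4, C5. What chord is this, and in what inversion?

The pitch classes D, F#, A, C arrange in thirds as D–F#–A–C: a D dominant seventh chord.
D is the root of D dominant seventh; root in the bass means root position (figured bass 7).

D dominant seventh, root position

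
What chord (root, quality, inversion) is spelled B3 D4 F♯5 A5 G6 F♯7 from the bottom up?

G major ninth, first inversion

The distinct note names are B, D, F#, A, G. Stacked in thirds they read G–B–D–F#–A, which is a major ninth chord on G.
The lowest note is B, the third of the chord, so this is first inversion.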